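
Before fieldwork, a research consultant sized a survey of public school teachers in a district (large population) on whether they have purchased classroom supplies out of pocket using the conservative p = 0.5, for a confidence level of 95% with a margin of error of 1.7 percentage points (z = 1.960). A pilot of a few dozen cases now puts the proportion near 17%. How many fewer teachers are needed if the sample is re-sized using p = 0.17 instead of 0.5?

1448

Conservative (p = 0.5): n = 1.960² × 0.25 / 0.017² ≈ 3323.18 → 3324.
Using p = 0.17: p(1−p) = 0.1411, so n = 1.960² × 0.1411 / 0.017² ≈ 1875.60 → 1876.
Reduction: 3324 − 1876 = 1448.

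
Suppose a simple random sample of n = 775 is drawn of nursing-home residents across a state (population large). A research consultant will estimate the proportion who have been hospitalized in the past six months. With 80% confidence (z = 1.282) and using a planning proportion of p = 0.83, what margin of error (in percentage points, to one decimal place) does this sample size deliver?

1.7

SE(p̂) = √[p(1−p)/n] = √[0.1411/775] = 0.01349.
E = z × SE = 1.282 × 0.01349 = 0.01730, or 1.7 percentage points.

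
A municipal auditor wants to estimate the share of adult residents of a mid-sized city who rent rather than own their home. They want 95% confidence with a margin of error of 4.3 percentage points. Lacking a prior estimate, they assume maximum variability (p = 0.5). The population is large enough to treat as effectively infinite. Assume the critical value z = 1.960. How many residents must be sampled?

520

With p = 0.5, p(1−p) = 0.25.
n = z²·p(1−p)/E² = 1.960² × 0.2500 / 0.043² = 3.8416 × 0.2500 / 0.001849 ≈ 519.42.
Rounding up gives n = 520.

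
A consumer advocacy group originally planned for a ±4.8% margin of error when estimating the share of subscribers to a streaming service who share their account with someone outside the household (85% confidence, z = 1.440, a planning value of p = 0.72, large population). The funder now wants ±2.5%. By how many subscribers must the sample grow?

487

At ±4.8%: n = 1.440² × 0.2016 / 0.048² ≈ 181.44 → 182.
At ±2.5%: n = 1.440² × 0.2016 / 0.025² ≈ 668.86 → 669.
Additional respondents: 669 − 182 = 487.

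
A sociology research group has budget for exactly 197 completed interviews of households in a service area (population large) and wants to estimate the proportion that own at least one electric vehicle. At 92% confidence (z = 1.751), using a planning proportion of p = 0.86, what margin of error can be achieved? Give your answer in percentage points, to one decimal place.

4.3

SE(p̂) = √[p(1−p)/n] = √[0.1204/197] = 0.02472.
E = z × SE = 1.751 × 0.02472 = 0.04329, or 4.3 percentage points.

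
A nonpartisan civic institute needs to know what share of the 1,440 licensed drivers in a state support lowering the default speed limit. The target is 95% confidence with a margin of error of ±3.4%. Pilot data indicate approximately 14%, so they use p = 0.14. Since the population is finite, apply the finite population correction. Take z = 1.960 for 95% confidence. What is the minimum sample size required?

Unadjusted: n₀ = 1.960² × 0.14 × 0.86 / 0.034² ≈ 400.11, so n₀ = 401.
Finite population correction with N = 1,440: n = n₀ / (1 + (n₀−1)/N) = 401 / (1 + 400/1440) = 401 / 1.2778 ≈ 313.83.
Rounding up, n = 314.

314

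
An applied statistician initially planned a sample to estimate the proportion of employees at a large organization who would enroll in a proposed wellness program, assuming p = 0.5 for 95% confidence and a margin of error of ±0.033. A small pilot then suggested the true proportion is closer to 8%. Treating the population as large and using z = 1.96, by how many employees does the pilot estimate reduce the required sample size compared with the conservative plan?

622

Conservative (p = 0.5): n = 1.96² × 0.25 / 0.033² ≈ 881.91 → 882.
Using p = 0.08: p(1−p) = 0.0736, so n = 1.96² × 0.0736 / 0.033² ≈ 259.63 → 260.
Reduction: 882 − 260 = 622.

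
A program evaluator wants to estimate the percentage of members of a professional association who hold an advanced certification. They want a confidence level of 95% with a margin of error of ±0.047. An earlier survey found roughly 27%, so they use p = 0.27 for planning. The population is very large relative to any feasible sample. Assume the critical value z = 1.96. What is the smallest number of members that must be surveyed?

343

With p = 0.27, p(1−p) = 0.1971.
n = z²·p(1−p)/E² = 1.96² × 0.1971 / 0.047² = 3.8416 × 0.1971 / 0.002209 ≈ 342.77.
Rounding up gives n = 343.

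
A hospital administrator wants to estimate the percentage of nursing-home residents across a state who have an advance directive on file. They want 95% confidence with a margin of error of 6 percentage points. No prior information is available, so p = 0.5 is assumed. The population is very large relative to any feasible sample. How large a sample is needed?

267

For 95% confidence, z = 1.960.
With p = 0.5, p(1−p) = 0.25.
n = z²·p(1−p)/E² = 1.960² × 0.2500 / 0.060² = 3.8416 × 0.2500 / 0.003600 ≈ 266.78.
Rounding up gives n = 267.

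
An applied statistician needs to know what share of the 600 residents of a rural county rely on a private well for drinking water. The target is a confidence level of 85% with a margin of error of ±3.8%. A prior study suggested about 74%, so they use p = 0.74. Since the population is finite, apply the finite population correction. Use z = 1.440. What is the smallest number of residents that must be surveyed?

190

Unadjusted: n₀ = 1.440² × 0.74 × 0.26 / 0.038² ≈ 276.29, so n₀ = 277.
Finite population correction with N = 600: n = n₀ / (1 + (n₀−1)/N) = 277 / (1 + 276/600) = 277 / 1.4600 ≈ 189.73.
Rounding up, n = 190.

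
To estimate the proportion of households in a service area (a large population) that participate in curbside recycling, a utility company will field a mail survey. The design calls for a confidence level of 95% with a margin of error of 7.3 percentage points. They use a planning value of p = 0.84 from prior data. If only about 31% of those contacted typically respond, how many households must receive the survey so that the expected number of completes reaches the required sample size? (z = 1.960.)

313

Completed interviews needed: n₀ = 1.960² × 0.1344 / 0.073² ≈ 96.89 → 97.
At a 31% response rate, contacts needed = 97 / 0.31 ≈ 312.90 → 313.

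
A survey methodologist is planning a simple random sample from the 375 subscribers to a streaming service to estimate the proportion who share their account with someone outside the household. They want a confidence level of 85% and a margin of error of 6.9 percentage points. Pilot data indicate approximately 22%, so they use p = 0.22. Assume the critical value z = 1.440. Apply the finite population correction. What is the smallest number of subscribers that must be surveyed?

Unadjusted: n₀ = 1.440² × 0.22 × 0.78 / 0.069² ≈ 74.74, so n₀ = 75.
Finite population correction with N = 375: n = n₀ / (1 + (n₀−1)/N) = 75 / (1 + 74/375) = 75 / 1.1973 ≈ 62.64.
Rounding up, n = 63.

63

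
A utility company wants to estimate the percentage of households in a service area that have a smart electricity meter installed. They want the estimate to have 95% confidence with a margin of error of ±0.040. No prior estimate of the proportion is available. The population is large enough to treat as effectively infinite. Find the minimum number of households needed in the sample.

For 95% confidence, z = 1.96.
With no prior estimate, use p = 0.5, giving p(1−p) = 0.25.
n = z²·p(1−p)/E² = 1.96² × 0.2500 / 0.040² = 3.8416 × 0.2500 / 0.001600 ≈ 600.25.
Rounding up gives n = 601.

601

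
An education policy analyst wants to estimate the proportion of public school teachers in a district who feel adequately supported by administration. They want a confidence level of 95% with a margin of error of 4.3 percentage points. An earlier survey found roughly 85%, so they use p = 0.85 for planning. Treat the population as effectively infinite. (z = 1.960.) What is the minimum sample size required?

265

With p = 0.85, p(1−p) = 0.1275.
n = z²·p(1−p)/E² = 1.960² × 0.1275 / 0.043² = 3.8416 × 0.1275 / 0.001849 ≈ 264.90.
Rounding up gives n = 265.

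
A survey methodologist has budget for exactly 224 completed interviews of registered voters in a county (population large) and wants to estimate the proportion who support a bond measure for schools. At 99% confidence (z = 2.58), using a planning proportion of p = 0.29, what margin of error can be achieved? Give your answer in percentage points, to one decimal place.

SE(p̂) = √[p(1−p)/n] = √[0.2059/224] = 0.03032.
E = z × SE = 2.58 × 0.03032 = 0.07822, or 7.8 percentage points.

7.8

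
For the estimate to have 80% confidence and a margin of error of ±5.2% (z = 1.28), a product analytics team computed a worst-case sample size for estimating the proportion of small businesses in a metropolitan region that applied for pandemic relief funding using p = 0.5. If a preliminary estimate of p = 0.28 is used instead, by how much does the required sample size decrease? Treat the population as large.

Conservative (p = 0.5): n = 1.28² × 0.25 / 0.052² ≈ 151.48 → 152.
Using p = 0.28: p(1−p) = 0.2016, so n = 1.28² × 0.2016 / 0.052² ≈ 122.15 → 123.
Reduction: 152 − 123 = 29.

29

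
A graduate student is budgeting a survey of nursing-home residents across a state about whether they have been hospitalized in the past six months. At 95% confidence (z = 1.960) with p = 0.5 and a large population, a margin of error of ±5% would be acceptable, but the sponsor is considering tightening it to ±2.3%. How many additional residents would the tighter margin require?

At ±5%: n = 1.960² × 0.2500 / 0.050² ≈ 384.16 → 385.
At ±2.3%: n = 1.960² × 0.2500 / 0.023² ≈ 1815.50 → 1816.
Additional respondents: 1816 − 385 = 1431.

1431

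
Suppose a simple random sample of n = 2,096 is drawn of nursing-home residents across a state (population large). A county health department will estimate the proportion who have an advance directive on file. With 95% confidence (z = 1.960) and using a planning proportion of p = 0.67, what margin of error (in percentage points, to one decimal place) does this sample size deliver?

2.0

SE(p̂) = √[p(1−p)/n] = √[0.2211/2096] = 0.01027.
E = z × SE = 1.960 × 0.01027 = 0.02013, or 2.0 percentage points.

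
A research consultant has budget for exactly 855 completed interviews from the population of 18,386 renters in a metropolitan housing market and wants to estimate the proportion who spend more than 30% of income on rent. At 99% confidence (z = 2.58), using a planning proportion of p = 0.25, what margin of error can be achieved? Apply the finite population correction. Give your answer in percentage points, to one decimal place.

Finite-population factor: (N−n)/(N−1) = (18386−855)/(18386−1) = 0.9535.
SE(p̂) = √[p(1−p)/n · (N−n)/(N−1)] = √[0.1875/855 × 0.9535] = 0.01446.
E = z × SE = 2.58 × 0.01446 = 0.03731 ≈ 3.7 percentage points.

3.7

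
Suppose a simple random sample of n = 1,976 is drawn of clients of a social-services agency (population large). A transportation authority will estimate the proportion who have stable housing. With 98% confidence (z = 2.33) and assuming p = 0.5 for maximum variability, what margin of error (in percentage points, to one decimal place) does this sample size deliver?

2.6

SE(p̂) = √[p(1−p)/n] = √[0.2500/1976] = 0.01125.
E = z × SE = 2.33 × 0.01125 = 0.02621, or 2.6 percentage points.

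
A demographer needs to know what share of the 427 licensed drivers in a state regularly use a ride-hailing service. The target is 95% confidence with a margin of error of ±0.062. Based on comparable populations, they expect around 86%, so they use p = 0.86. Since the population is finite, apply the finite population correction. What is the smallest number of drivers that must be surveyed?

For 95% confidence, z = 1.960.
Unadjusted: n₀ = 1.960² × 0.86 × 0.14 / 0.062² ≈ 120.32, so n₀ = 121.
Finite population correction with N = 427: n = n₀ / (1 + (n₀−1)/N) = 121 / (1 + 120/427) = 121 / 1.2810 ≈ 94.46.
Rounding up, n = 95.

95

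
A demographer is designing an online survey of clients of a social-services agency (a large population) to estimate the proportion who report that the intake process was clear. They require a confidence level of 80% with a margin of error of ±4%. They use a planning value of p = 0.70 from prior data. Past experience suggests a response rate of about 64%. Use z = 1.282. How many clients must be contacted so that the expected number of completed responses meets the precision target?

338

Completed interviews needed: n₀ = 1.282² × 0.2100 / 0.040² ≈ 215.71 → 216.
At a 64% response rate, contacts needed = 216 / 0.64 ≈ 337.50 → 338.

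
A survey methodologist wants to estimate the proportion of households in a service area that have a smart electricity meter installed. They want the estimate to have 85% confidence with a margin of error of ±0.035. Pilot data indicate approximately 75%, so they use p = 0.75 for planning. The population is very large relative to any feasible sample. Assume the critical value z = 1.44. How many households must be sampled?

With p = 0.75, p(1−p) = 0.1875.
n = z²·p(1−p)/E² = 1.44² × 0.1875 / 0.035² = 2.0736 × 0.1875 / 0.001225 ≈ 317.39.
Rounding up gives n = 318.

318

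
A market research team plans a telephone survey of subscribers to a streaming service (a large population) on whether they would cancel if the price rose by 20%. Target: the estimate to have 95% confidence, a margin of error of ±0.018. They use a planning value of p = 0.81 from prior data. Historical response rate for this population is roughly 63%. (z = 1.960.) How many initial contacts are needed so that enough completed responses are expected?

2897

Completed interviews needed: n₀ = 1.960² × 0.1539 / 0.018² ≈ 1824.76 → 1825.
At a 63% response rate, contacts needed = 1825 / 0.63 ≈ 2896.83 → 2897.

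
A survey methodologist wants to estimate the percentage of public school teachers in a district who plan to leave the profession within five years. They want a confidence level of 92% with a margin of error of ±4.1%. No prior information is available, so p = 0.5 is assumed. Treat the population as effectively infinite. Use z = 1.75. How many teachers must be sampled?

With p = 0.5, p(1−p) = 0.25.
n = z²·p(1−p)/E² = 1.75² × 0.2500 / 0.041² = 3.0625 × 0.2500 / 0.001681 ≈ 455.46.
Rounding up gives n = 456.

456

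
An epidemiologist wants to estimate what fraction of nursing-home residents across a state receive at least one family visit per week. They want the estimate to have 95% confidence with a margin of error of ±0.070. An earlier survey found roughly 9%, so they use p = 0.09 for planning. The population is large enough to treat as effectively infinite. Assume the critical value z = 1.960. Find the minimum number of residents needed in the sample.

With p = 0.09, p(1−p) = 0.0819.
n = z²·p(1−p)/E² = 1.960² × 0.0819 / 0.070² = 3.8416 × 0.0819 / 0.004900 ≈ 64.21.
Rounding up gives n = 65.

65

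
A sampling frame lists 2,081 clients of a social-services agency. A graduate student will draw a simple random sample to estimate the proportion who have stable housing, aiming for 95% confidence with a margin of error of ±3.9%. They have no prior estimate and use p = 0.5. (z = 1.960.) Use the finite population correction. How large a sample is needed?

485

Unadjusted: n₀ = 1.960² × 0.50 × 0.50 / 0.039² ≈ 631.43, so n₀ = 632.
Finite population correction with N = 2,081: n = n₀ / (1 + (n₀−1)/N) = 632 / (1 + 631/2081) = 632 / 1.3032 ≈ 484.95.
Rounding up, n = 485.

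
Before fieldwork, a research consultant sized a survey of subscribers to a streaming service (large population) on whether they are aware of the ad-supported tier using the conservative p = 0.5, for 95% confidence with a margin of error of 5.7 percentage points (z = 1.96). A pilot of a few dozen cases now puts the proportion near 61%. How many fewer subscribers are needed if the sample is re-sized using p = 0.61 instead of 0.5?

Conservative (p = 0.5): n = 1.96² × 0.25 / 0.057² ≈ 295.60 → 296.
Using p = 0.61: p(1−p) = 0.2379, so n = 1.96² × 0.2379 / 0.057² ≈ 281.29 → 282.
Reduction: 296 − 282 = 14.

14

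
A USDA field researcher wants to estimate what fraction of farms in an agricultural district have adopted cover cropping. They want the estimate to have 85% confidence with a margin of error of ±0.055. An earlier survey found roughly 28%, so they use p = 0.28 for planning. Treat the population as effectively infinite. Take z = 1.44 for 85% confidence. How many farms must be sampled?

With p = 0.28, p(1−p) = 0.2016.
n = z²·p(1−p)/E² = 1.44² × 0.2016 / 0.055² = 2.0736 × 0.2016 / 0.003025 ≈ 138.19.
Rounding up gives n = 139.

139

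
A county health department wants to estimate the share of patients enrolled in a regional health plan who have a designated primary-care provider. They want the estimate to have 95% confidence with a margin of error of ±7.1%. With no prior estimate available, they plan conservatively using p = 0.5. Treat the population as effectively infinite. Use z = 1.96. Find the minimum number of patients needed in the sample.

With p = 0.5, p(1−p) = 0.25.
n = z²·p(1−p)/E² = 1.96² × 0.2500 / 0.071² = 3.8416 × 0.2500 / 0.005041 ≈ 190.52.
Rounding up gives n = 191.

191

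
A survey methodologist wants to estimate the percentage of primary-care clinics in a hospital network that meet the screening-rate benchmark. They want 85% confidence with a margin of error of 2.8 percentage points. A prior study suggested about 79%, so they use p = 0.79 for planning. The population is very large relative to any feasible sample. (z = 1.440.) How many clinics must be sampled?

With p = 0.79, p(1−p) = 0.1659.
n = z²·p(1−p)/E² = 1.440² × 0.1659 / 0.028² = 2.0736 × 0.1659 / 0.000784 ≈ 438.79.
Rounding up gives n = 439.

439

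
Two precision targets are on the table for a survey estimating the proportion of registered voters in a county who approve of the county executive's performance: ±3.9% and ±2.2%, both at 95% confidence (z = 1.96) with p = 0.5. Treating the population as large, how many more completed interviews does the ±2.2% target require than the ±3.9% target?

1353

At ±3.9%: n = 1.96² × 0.2500 / 0.039² ≈ 631.43 → 632.
At ±2.2%: n = 1.96² × 0.2500 / 0.022² ≈ 1984.30 → 1985.
Additional respondents: 1985 − 632 = 1353.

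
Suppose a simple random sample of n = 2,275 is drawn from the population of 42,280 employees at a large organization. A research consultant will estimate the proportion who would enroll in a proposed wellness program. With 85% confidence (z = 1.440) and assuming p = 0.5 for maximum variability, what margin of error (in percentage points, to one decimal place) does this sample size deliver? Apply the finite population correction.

1.5

Finite-population factor: (N−n)/(N−1) = (42280−2275)/(42280−1) = 0.9462.
SE(p̂) = √[p(1−p)/n · (N−n)/(N−1)] = √[0.2500/2275 × 0.9462] = 0.01020.
E = z × SE = 1.440 × 0.01020 = 0.01468 ≈ 1.5 percentage points.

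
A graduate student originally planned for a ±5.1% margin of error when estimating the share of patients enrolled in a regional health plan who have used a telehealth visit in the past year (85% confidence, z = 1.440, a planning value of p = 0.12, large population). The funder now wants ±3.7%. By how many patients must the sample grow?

At ±5.1%: n = 1.440² × 0.1056 / 0.051² ≈ 84.19 → 85.
At ±3.7%: n = 1.440² × 0.1056 / 0.037² ≈ 159.95 → 160.
Additional respondents: 160 − 85 = 75.

75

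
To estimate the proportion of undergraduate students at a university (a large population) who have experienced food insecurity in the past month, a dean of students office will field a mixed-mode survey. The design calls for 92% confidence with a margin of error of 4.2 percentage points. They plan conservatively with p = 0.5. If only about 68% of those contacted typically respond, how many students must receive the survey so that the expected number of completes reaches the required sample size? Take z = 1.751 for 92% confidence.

Completed interviews needed: n₀ = 1.751² × 0.2500 / 0.042² ≈ 434.52 → 435.
At a 68% response rate, contacts needed = 435 / 0.68 ≈ 639.71 → 640.

640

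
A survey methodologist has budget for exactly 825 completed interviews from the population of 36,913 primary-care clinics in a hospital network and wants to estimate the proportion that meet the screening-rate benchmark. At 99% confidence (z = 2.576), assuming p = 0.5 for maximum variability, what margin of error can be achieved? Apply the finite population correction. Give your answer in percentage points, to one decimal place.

Finite-population factor: (N−n)/(N−1) = (36913−825)/(36913−1) = 0.9777.
SE(p̂) = √[p(1−p)/n · (N−n)/(N−1)] = √[0.2500/825 × 0.9777] = 0.01721.
E = z × SE = 2.576 × 0.01721 = 0.04434 ≈ 4.4 percentage points.

4.4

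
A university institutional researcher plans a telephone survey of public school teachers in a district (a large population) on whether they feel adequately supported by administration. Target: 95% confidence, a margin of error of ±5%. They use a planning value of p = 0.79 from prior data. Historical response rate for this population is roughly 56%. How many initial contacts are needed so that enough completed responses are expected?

For 95% confidence, z = 1.960.
Completed interviews needed: n₀ = 1.960² × 0.1659 / 0.050² ≈ 254.93 → 255.
At a 56% response rate, contacts needed = 255 / 0.56 ≈ 455.36 → 456.

456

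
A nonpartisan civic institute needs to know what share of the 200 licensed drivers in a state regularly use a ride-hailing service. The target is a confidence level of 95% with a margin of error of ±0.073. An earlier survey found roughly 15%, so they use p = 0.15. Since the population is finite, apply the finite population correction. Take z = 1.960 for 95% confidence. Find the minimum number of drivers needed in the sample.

Unadjusted: n₀ = 1.960² × 0.15 × 0.85 / 0.073² ≈ 91.91, so n₀ = 92.
Finite population correction with N = 200: n = n₀ / (1 + (n₀−1)/N) = 92 / (1 + 91/200) = 92 / 1.4550 ≈ 63.23.
Rounding up, n = 64.

64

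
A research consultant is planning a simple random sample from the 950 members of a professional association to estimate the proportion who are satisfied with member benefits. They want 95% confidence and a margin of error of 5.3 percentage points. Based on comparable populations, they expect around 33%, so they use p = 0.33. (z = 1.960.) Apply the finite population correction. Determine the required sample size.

Unadjusted: n₀ = 1.960² × 0.33 × 0.67 / 0.053² ≈ 302.38, so n₀ = 303.
Finite population correction with N = 950: n = n₀ / (1 + (n₀−1)/N) = 303 / (1 + 302/950) = 303 / 1.3179 ≈ 229.91.
Rounding up, n = 230.

230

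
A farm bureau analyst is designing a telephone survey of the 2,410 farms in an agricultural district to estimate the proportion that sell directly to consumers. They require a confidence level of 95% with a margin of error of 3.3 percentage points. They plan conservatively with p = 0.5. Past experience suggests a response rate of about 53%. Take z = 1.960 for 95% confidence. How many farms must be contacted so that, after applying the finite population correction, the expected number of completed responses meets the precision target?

1219

Completed interviews needed (unadjusted): n₀ = 1.960² × 0.2500 / 0.033² ≈ 881.91 → 882.
FPC for N = 2,410: n = 882 / (1 + 881/2410) = 882 / 1.3656 ≈ 645.89 → 646.
At a 53% response rate, contacts needed = 646 / 0.53 ≈ 1218.87 → 1219.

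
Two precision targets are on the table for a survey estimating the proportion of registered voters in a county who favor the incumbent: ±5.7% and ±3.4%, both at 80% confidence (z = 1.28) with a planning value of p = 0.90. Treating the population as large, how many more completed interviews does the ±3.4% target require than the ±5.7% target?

At ±5.7%: n = 1.28² × 0.0900 / 0.057² ≈ 45.39 → 46.
At ±3.4%: n = 1.28² × 0.0900 / 0.034² ≈ 127.56 → 128.
Additional respondents: 128 − 46 = 82.

82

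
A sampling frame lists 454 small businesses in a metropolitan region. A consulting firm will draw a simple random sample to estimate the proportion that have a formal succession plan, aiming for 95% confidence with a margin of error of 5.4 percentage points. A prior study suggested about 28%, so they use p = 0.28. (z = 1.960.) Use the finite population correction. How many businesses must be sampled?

168

Unadjusted: n₀ = 1.960² × 0.28 × 0.72 / 0.054² ≈ 265.59, so n₀ = 266.
Finite population correction with N = 454: n = n₀ / (1 + (n₀−1)/N) = 266 / (1 + 265/454) = 266 / 1.5837 ≈ 167.96.
Rounding up, n = 168.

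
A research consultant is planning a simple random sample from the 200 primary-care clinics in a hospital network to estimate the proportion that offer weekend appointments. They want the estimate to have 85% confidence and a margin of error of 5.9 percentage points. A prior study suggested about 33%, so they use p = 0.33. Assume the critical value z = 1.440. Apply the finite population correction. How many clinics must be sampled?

Unadjusted: n₀ = 1.440² × 0.33 × 0.67 / 0.059² ≈ 131.71, so n₀ = 132.
Finite population correction with N = 200: n = n₀ / (1 + (n₀−1)/N) = 132 / (1 + 131/200) = 132 / 1.6550 ≈ 79.76.
Rounding up, n = 80.

80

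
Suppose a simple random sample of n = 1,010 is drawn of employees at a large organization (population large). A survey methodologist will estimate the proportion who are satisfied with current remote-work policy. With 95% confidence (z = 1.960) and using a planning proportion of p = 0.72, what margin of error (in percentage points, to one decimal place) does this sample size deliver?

SE(p̂) = √[p(1−p)/n] = √[0.2016/1010] = 0.01413.
E = z × SE = 1.960 × 0.01413 = 0.02769, or 2.8 percentage points.

2.8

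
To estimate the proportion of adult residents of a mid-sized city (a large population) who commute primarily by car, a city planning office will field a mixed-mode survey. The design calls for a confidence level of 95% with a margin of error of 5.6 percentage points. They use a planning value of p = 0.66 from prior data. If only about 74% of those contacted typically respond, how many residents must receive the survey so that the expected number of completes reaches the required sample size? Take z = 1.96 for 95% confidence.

372

Completed interviews needed: n₀ = 1.96² × 0.2244 / 0.056² ≈ 274.89 → 275.
At a 74% response rate, contacts needed = 275 / 0.74 ≈ 371.62 → 372.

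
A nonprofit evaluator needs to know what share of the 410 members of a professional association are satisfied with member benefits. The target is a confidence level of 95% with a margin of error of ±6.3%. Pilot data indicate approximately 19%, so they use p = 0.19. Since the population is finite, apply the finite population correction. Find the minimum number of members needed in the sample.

For 95% confidence, z = 1.960.
Unadjusted: n₀ = 1.960² × 0.19 × 0.81 / 0.063² ≈ 148.96, so n₀ = 149.
Finite population correction with N = 410: n = n₀ / (1 + (n₀−1)/N) = 149 / (1 + 148/410) = 149 / 1.3610 ≈ 109.48.
Rounding up, n = 110.

110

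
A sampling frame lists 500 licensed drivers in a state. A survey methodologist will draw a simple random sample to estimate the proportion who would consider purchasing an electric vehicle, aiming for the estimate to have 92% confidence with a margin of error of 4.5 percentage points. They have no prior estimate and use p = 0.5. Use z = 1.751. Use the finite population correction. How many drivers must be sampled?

Unadjusted: n₀ = 1.751² × 0.50 × 0.50 / 0.045² ≈ 378.52, so n₀ = 379.
Finite population correction with N = 500: n = n₀ / (1 + (n₀−1)/N) = 379 / (1 + 378/500) = 379 / 1.7560 ≈ 215.83.
Rounding up, n = 216.

216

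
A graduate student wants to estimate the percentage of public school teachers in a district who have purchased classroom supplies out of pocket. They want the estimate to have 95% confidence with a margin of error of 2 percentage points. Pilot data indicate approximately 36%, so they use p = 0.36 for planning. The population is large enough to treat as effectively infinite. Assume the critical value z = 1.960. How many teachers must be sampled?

With p = 0.36, p(1−p) = 0.2304.
n = z²·p(1−p)/E² = 1.960² × 0.2304 / 0.020² = 3.8416 × 0.2304 / 0.000400 ≈ 2212.76.
Rounding up gives n = 2213.

2213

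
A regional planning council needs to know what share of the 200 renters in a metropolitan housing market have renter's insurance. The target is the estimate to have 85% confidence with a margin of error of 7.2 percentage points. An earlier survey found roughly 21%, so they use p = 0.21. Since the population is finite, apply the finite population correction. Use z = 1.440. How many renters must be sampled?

Unadjusted: n₀ = 1.440² × 0.21 × 0.79 / 0.072² ≈ 66.36, so n₀ = 67.
Finite population correction with N = 200: n = n₀ / (1 + (n₀−1)/N) = 67 / (1 + 66/200) = 67 / 1.3300 ≈ 50.38.
Rounding up, n = 51.

51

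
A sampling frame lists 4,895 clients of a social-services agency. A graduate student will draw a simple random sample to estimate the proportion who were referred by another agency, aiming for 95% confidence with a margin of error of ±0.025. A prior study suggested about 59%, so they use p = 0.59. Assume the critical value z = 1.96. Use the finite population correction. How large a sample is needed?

Unadjusted: n₀ = 1.96² × 0.59 × 0.41 / 0.025² ≈ 1486.85, so n₀ = 1487.
Finite population correction with N = 4,895: n = n₀ / (1 + (n₀−1)/N) = 1487 / (1 + 1486/4895) = 1487 / 1.3036 ≈ 1140.71.
Rounding up, n = 1141.

1141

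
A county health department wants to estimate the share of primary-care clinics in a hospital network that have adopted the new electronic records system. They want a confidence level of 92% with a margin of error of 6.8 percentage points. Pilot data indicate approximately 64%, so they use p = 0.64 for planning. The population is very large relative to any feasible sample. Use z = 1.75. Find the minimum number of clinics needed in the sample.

With p = 0.64, p(1−p) = 0.2304.
n = z²·p(1−p)/E² = 1.75² × 0.2304 / 0.068² = 3.0625 × 0.2304 / 0.004624 ≈ 152.60.
Rounding up gives n = 153.

153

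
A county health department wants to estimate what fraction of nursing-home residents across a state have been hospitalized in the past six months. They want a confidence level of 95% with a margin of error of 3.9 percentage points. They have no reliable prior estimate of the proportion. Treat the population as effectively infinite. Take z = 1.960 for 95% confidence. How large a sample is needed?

With no prior estimate, use p = 0.5, giving p(1−p) = 0.25.
n = z²·p(1−p)/E² = 1.960² × 0.2500 / 0.039² = 3.8416 × 0.2500 / 0.001521 ≈ 631.43.
Rounding up gives n = 632.

632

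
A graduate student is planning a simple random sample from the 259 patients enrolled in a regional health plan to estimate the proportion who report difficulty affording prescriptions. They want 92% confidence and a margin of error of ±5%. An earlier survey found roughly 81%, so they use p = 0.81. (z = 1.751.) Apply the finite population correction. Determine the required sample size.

Unadjusted: n₀ = 1.751² × 0.81 × 0.19 / 0.050² ≈ 188.74, so n₀ = 189.
Finite population correction with N = 259: n = n₀ / (1 + (n₀−1)/N) = 189 / (1 + 188/259) = 189 / 1.7259 ≈ 109.51.
Rounding up, n = 110.

110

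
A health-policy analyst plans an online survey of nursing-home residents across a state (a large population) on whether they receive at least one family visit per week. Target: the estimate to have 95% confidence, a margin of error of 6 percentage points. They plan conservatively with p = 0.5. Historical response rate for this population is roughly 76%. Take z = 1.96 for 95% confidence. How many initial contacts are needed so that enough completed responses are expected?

352

Completed interviews needed: n₀ = 1.96² × 0.2500 / 0.060² ≈ 266.78 → 267.
At a 76% response rate, contacts needed = 267 / 0.76 ≈ 351.32 → 352.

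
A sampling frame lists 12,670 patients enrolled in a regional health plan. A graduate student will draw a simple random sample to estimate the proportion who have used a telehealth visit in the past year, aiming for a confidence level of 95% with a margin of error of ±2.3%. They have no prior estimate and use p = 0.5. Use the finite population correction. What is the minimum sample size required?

1589

For 95% confidence, z = 1.96.
Unadjusted: n₀ = 1.96² × 0.50 × 0.50 / 0.023² ≈ 1815.50, so n₀ = 1816.
Finite population correction with N = 12,670: n = n₀ / (1 + (n₀−1)/N) = 1816 / (1 + 1815/12670) = 1816 / 1.1433 ≈ 1588.45.
Rounding up, n = 1589.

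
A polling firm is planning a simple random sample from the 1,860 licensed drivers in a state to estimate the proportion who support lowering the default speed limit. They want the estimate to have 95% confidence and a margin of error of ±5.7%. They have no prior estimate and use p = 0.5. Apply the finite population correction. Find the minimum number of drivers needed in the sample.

256

For 95% confidence, z = 1.960.
Unadjusted: n₀ = 1.960² × 0.50 × 0.50 / 0.057² ≈ 295.60, so n₀ = 296.
Finite population correction with N = 1,860: n = n₀ / (1 + (n₀−1)/N) = 296 / (1 + 295/1860) = 296 / 1.1586 ≈ 255.48.
Rounding up, n = 256.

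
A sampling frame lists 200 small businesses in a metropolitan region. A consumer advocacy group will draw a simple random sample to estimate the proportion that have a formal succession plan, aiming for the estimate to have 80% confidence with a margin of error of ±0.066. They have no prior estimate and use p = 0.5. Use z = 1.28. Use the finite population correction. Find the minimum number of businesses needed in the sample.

65

Unadjusted: n₀ = 1.28² × 0.50 × 0.50 / 0.066² ≈ 94.03, so n₀ = 95.
Finite population correction with N = 200: n = n₀ / (1 + (n₀−1)/N) = 95 / (1 + 94/200) = 95 / 1.4700 ≈ 64.63.
Rounding up, n = 65.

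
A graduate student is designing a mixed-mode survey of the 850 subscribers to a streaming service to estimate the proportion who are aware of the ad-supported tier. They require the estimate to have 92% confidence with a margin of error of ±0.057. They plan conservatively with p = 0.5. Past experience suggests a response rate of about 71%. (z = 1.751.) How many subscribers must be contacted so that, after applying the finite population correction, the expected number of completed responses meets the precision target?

261

Completed interviews needed (unadjusted): n₀ = 1.751² × 0.2500 / 0.057² ≈ 235.92 → 236.
FPC for N = 850: n = 236 / (1 + 235/850) = 236 / 1.2765 ≈ 184.88 → 185.
At a 71% response rate, contacts needed = 185 / 0.71 ≈ 260.56 → 261.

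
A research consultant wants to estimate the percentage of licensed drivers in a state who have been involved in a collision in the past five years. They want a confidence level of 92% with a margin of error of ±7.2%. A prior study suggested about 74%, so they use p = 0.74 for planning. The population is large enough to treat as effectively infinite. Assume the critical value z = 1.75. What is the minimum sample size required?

114

With p = 0.74, p(1−p) = 0.1924.
n = z²·p(1−p)/E² = 1.75² × 0.1924 / 0.072² = 3.0625 × 0.1924 / 0.005184 ≈ 113.66.
Rounding up gives n = 114.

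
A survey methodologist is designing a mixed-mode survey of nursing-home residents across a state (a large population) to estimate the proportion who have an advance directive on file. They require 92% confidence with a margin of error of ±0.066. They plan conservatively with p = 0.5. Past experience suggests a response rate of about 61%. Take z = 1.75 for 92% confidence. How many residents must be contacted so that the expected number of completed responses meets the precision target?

289

Completed interviews needed: n₀ = 1.75² × 0.2500 / 0.066² ≈ 175.76 → 176.
At a 61% response rate, contacts needed = 176 / 0.61 ≈ 288.52 → 289.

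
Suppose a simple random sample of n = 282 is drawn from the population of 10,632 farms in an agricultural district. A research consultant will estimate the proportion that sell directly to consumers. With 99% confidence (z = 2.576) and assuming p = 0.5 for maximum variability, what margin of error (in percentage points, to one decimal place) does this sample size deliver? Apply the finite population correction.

7.6

Finite-population factor: (N−n)/(N−1) = (10632−282)/(10632−1) = 0.9736.
SE(p̂) = √[p(1−p)/n · (N−n)/(N−1)] = √[0.2500/282 × 0.9736] = 0.02938.
E = z × SE = 2.576 × 0.02938 = 0.07568 ≈ 7.6 percentage points.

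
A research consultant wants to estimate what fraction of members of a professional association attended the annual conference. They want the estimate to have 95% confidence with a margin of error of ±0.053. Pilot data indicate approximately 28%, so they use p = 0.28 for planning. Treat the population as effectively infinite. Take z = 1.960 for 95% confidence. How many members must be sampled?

276

With p = 0.28, p(1−p) = 0.2016.
n = z²·p(1−p)/E² = 1.960² × 0.2016 / 0.053² = 3.8416 × 0.2016 / 0.002809 ≈ 275.71.
Rounding up gives n = 276.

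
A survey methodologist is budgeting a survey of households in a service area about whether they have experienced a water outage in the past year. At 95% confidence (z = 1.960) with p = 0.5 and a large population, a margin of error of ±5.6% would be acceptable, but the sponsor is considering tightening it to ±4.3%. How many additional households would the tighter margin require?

At ±5.6%: n = 1.960² × 0.2500 / 0.056² ≈ 306.25 → 307.
At ±4.3%: n = 1.960² × 0.2500 / 0.043² ≈ 519.42 → 520.
Additional respondents: 520 − 307 = 213.

213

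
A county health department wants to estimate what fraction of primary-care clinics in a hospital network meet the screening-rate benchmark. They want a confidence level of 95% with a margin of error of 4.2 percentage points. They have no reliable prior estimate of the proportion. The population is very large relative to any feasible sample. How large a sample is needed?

For 95% confidence, z = 1.960.
With no prior estimate, use p = 0.5, giving p(1−p) = 0.25.
n = z²·p(1−p)/E² = 1.960² × 0.2500 / 0.042² = 3.8416 × 0.2500 / 0.001764 ≈ 544.44.
Rounding up gives n = 545.

545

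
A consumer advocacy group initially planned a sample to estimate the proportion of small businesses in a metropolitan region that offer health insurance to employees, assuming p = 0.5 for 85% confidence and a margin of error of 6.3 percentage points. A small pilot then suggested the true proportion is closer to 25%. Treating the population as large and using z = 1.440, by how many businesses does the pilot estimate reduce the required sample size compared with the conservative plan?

33

Conservative (p = 0.5): n = 1.440² × 0.25 / 0.063² ≈ 130.61 → 131.
Using p = 0.25: p(1−p) = 0.1875, so n = 1.440² × 0.1875 / 0.063² ≈ 97.96 → 98.
Reduction: 131 − 98 = 33.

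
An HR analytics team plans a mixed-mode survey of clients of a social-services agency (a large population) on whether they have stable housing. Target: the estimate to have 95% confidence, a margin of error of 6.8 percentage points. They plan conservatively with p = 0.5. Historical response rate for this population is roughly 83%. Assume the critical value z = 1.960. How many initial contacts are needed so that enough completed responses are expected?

Completed interviews needed: n₀ = 1.960² × 0.2500 / 0.068² ≈ 207.70 → 208.
At an 83% response rate, contacts needed = 208 / 0.83 ≈ 250.60 → 251.

251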